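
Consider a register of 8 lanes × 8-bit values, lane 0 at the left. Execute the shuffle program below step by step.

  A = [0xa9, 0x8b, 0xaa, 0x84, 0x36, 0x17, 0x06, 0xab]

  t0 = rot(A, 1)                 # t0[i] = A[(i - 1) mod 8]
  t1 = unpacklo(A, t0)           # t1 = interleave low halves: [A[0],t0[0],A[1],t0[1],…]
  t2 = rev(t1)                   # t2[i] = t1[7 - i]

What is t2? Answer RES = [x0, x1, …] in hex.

→ t0 |ab|a9|8b|aa|84|36|17|06|
→ t1 |a9|ab|8b|a9|aa|8b|84|aa|
→ t2 |aa|84|8b|aa|a9|8b|ab|a9|

RES = [0xaa, 0x84, 0x8b, 0xaa, 0xa9, 0x8b, 0xab, 0xa9]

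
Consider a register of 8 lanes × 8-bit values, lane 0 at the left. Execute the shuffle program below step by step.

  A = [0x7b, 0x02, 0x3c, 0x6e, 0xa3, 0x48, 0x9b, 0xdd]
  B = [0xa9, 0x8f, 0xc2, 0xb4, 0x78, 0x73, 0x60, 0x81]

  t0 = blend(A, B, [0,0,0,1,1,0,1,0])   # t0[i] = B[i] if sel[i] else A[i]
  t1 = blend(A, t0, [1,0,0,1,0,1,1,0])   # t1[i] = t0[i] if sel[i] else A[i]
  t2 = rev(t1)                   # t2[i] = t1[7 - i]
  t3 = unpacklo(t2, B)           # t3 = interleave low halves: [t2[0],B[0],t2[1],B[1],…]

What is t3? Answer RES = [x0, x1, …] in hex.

  t0: 7b 02 3c b4 78 48 60 dd
  t1: 7b 02 3c b4 a3 48 60 dd
  t2: dd 60 48 a3 b4 3c 02 7b
  t3: dd a9 60 8f 48 c2 a3 b4

RES = [0xdd, 0xa9, 0x60, 0x8f, 0x48, 0xc2, 0xa3, 0xb4]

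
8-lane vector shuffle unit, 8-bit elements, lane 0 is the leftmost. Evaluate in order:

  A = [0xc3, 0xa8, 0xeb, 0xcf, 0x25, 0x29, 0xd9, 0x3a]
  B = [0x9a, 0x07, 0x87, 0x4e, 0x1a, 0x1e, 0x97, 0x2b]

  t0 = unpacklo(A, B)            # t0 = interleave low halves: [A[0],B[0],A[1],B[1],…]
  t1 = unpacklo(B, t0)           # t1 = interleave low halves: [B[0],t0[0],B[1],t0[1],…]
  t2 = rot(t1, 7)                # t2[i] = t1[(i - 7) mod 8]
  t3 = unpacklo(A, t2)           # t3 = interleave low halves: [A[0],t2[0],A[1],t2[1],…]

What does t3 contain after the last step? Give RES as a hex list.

t0 = [0xc3, 0x9a, 0xa8, 0x07, 0xeb, 0x87, 0xcf, 0x4e]
t1 = [0x9a, 0xc3, 0x07, 0x9a, 0x87, 0xa8, 0x4e, 0x07]
t2 = [0xc3, 0x07, 0x9a, 0x87, 0xa8, 0x4e, 0x07, 0x9a]
t3 = [0xc3, 0xc3, 0xa8, 0x07, 0xeb, 0x9a, 0xcf, 0x87]

RES = [0xc3, 0xc3, 0xa8, 0x07, 0xeb, 0x9a, 0xcf, 0x87]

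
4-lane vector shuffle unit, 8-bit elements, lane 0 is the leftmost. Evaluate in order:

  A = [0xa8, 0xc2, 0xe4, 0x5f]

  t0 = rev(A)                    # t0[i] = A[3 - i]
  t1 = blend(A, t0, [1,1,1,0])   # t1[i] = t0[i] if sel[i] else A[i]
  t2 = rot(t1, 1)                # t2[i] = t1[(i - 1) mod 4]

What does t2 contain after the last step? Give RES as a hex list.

RES = [ 0x5f  0x5f  0xe4  0xc2 ]

  t0: 5f e4 c2 a8
  t1: 5f e4 c2 5f
  t2: 5f 5f e4 c2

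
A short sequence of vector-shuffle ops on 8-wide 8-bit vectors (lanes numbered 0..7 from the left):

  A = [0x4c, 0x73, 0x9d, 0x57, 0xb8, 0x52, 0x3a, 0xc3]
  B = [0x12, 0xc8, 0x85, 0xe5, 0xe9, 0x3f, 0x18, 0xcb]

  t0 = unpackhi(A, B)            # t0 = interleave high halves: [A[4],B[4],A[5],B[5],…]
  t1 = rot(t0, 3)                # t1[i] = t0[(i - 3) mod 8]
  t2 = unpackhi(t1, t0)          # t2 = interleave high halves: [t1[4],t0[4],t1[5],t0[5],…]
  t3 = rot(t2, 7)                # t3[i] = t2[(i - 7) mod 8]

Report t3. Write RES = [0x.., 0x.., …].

→ t0 |b8|e9|52|3f|3a|18|c3|cb|
→ t1 |18|c3|cb|b8|e9|52|3f|3a|
→ t2 |e9|3a|52|18|3f|c3|3a|cb|
→ t3 |3a|52|18|3f|c3|3a|cb|e9|

RES = [0x3a, 0x52, 0x18, 0x3f, 0xc3, 0x3a, 0xcb, 0xe9]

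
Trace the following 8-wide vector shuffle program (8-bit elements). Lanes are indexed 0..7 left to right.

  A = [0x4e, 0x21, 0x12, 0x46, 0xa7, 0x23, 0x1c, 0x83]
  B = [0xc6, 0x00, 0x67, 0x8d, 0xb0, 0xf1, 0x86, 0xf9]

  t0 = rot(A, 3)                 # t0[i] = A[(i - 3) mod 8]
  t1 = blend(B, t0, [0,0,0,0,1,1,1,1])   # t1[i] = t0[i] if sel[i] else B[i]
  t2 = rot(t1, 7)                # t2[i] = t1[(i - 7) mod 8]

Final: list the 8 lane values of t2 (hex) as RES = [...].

RES = [ 0x00  0x67  0x8d  0x21  0x12  0x46  0xa7  0xc6 ]

t0 = [0x23, 0x1c, 0x83, 0x4e, 0x21, 0x12, 0x46, 0xa7]
t1 = [0xc6, 0x00, 0x67, 0x8d, 0x21, 0x12, 0x46, 0xa7]
t2 = [0x00, 0x67, 0x8d, 0x21, 0x12, 0x46, 0xa7, 0xc6]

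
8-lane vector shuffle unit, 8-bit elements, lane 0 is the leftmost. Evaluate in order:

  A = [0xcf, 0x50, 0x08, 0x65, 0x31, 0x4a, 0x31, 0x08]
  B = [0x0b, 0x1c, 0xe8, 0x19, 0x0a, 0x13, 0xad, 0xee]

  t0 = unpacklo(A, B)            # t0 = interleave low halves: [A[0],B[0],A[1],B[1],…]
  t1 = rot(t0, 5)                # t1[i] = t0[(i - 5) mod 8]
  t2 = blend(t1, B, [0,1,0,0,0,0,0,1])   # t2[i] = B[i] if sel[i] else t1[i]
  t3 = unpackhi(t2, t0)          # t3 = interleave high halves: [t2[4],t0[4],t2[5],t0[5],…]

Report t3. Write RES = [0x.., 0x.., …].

  t0: cf 0b 50 1c 08 e8 65 19
  t1: 1c 08 e8 65 19 cf 0b 50
  t2: 1c 1c e8 65 19 cf 0b ee
  t3: 19 08 cf e8 0b 65 ee 19

RES = [ 0x19  0x08  0xcf  0xe8  0x0b  0x65  0xee  0x19 ]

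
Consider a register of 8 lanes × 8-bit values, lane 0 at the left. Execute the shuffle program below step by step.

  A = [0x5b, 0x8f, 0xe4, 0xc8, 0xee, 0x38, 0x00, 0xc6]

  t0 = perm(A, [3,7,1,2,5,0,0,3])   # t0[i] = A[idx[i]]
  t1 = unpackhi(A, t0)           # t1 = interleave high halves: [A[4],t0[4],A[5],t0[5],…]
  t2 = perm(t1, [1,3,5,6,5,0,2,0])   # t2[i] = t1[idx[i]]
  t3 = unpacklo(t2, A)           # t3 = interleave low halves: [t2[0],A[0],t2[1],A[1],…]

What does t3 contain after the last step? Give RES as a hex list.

→ t0 |c8|c6|8f|e4|38|5b|5b|c8|
→ t1 |ee|38|38|5b|00|5b|c6|c8|
→ t2 |38|5b|5b|c6|5b|ee|38|ee|
→ t3 |38|5b|5b|8f|5b|e4|c6|c8|

RES = [ 0x38  0x5b  0x5b  0x8f  0x5b  0xe4  0xc6  0xc8 ]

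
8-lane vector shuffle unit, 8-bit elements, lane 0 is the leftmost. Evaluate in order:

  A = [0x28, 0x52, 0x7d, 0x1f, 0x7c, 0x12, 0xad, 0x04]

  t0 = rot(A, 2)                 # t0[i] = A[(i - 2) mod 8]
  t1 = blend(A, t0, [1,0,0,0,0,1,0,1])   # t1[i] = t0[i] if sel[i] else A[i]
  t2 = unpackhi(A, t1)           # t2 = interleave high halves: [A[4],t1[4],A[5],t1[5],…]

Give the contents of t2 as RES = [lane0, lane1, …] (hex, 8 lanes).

RES = [0x7c, 0x7c, 0x12, 0x1f, 0xad, 0xad, 0x04, 0x12]

  t0: ad 04 28 52 7d 1f 7c 12
  t1: ad 52 7d 1f 7c 1f ad 12
  t2: 7c 7c 12 1f ad ad 04 12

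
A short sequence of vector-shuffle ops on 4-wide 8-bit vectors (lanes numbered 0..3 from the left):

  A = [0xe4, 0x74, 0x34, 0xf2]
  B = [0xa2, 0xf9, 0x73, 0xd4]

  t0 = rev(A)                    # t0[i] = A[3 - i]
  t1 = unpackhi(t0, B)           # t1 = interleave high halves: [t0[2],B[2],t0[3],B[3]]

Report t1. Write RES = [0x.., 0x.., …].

RES = [ 0x74  0x73  0xe4  0xd4 ]

t0 = [0xf2, 0x34, 0x74, 0xe4]
t1 = [0x74, 0x73, 0xe4, 0xd4]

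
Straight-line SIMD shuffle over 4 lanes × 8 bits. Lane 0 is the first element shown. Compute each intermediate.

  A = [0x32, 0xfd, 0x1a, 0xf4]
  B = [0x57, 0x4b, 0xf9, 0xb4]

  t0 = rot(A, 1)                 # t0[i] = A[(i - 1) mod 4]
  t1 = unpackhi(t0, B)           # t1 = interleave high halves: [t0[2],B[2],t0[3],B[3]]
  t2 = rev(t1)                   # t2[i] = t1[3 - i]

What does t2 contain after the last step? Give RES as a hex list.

  t0: f4 32 fd 1a
  t1: fd f9 1a b4
  t2: b4 1a f9 fd

RES = [ 0xb4  0x1a  0xf9  0xfd ]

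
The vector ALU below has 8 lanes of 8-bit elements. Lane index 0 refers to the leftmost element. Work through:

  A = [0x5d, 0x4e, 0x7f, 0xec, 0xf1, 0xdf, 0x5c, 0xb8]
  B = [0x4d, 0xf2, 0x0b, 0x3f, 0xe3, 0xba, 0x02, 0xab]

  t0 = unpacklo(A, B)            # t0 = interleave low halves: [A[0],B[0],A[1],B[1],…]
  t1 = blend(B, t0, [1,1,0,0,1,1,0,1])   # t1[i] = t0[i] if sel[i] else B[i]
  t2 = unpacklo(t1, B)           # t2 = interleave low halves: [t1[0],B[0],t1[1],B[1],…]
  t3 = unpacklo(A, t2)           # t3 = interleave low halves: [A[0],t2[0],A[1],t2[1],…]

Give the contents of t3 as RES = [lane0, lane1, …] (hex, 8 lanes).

RES = [0x5d, 0x5d, 0x4e, 0x4d, 0x7f, 0x4d, 0xec, 0xf2]

→ t0 |5d|4d|4e|f2|7f|0b|ec|3f|
→ t1 |5d|4d|0b|3f|7f|0b|02|3f|
→ t2 |5d|4d|4d|f2|0b|0b|3f|3f|
→ t3 |5d|5d|4e|4d|7f|4d|ec|f2|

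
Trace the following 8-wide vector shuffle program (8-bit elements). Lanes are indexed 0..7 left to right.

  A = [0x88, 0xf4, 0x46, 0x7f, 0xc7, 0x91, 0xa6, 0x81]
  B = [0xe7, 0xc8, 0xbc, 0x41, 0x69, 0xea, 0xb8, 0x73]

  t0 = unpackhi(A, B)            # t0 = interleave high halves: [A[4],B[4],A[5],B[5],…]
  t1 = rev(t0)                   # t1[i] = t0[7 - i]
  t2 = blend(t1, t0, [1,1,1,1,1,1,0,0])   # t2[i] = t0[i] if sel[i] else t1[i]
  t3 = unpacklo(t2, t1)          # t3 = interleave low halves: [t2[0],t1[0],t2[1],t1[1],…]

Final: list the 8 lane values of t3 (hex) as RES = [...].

  t0: c7 69 91 ea a6 b8 81 73
  t1: 73 81 b8 a6 ea 91 69 c7
  t2: c7 69 91 ea a6 b8 69 c7
  t3: c7 73 69 81 91 b8 ea a6

RES = [ 0xc7  0x73  0x69  0x81  0x91  0xb8  0xea  0xa6 ]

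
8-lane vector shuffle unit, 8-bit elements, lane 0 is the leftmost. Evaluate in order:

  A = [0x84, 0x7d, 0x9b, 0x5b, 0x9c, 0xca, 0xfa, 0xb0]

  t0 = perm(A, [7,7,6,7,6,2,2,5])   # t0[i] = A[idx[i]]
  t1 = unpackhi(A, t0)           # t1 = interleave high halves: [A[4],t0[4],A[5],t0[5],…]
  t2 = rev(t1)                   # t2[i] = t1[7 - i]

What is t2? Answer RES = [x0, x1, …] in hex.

→ t0 |b0|b0|fa|b0|fa|9b|9b|ca|
→ t1 |9c|fa|ca|9b|fa|9b|b0|ca|
→ t2 |ca|b0|9b|fa|9b|ca|fa|9c|

RES = [0xca, 0xb0, 0x9b, 0xfa, 0x9b, 0xca, 0xfa, 0x9c]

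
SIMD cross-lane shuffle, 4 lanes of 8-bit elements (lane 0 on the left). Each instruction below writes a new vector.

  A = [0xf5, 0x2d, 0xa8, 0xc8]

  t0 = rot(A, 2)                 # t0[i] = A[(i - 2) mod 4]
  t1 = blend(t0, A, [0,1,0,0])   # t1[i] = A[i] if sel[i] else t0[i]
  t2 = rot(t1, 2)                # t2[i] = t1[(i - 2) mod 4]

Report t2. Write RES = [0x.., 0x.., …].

RES = [0xf5, 0x2d, 0xa8, 0x2d]

→ t0 |a8|c8|f5|2d|
→ t1 |a8|2d|f5|2d|
→ t2 |f5|2d|a8|2d|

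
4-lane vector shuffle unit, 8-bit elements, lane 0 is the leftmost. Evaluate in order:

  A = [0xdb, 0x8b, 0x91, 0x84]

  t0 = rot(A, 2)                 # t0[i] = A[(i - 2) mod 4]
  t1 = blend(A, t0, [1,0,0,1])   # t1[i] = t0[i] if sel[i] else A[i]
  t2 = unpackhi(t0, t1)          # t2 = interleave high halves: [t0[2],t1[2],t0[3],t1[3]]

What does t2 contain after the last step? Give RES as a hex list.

  t0: 91 84 db 8b
  t1: 91 8b 91 8b
  t2: db 91 8b 8b

RES = [ 0xdb  0x91  0x8b  0x8b ]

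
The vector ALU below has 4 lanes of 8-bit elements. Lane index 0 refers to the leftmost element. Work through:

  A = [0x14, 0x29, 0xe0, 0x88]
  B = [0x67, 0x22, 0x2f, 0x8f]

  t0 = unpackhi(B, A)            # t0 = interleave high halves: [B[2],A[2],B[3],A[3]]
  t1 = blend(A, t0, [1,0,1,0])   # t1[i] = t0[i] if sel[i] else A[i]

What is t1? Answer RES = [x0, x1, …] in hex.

t0 = [0x2f, 0xe0, 0x8f, 0x88]
t1 = [0x2f, 0x29, 0x8f, 0x88]

RES = [ 0x2f  0x29  0x8f  0x88 ]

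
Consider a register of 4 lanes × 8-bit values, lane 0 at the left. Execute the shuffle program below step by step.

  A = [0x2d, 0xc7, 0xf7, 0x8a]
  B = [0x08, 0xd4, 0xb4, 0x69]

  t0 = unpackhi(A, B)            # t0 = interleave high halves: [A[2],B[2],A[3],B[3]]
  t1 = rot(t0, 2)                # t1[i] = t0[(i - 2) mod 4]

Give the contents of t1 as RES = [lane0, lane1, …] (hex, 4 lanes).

→ t0 |f7|b4|8a|69|
→ t1 |8a|69|f7|b4|

RES = [ 0x8a  0x69  0xf7  0xb4 ]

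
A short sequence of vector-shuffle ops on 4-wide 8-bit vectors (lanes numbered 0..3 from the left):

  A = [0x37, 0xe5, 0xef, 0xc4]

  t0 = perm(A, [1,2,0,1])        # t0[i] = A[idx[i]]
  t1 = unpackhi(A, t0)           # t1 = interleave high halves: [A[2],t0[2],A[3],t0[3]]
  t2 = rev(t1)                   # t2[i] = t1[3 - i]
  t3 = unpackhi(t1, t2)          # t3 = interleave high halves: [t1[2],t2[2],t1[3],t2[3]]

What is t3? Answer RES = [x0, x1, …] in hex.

  t0: e5 ef 37 e5
  t1: ef 37 c4 e5
  t2: e5 c4 37 ef
  t3: c4 37 e5 ef

RES = [0xc4, 0x37, 0xe5, 0xef]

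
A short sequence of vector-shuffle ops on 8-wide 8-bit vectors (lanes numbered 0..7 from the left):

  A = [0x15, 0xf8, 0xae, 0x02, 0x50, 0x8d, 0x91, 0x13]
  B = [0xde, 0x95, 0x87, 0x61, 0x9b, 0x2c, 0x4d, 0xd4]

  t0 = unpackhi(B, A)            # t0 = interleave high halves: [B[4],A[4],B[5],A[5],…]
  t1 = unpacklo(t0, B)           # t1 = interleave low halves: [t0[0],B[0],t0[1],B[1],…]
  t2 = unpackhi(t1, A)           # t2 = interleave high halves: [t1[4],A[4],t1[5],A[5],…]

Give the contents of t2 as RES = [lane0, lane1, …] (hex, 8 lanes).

t0 = [0x9b, 0x50, 0x2c, 0x8d, 0x4d, 0x91, 0xd4, 0x13]
t1 = [0x9b, 0xde, 0x50, 0x95, 0x2c, 0x87, 0x8d, 0x61]
t2 = [0x2c, 0x50, 0x87, 0x8d, 0x8d, 0x91, 0x61, 0x13]

RES = [ 0x2c  0x50  0x87  0x8d  0x8d  0x91  0x61  0x13 ]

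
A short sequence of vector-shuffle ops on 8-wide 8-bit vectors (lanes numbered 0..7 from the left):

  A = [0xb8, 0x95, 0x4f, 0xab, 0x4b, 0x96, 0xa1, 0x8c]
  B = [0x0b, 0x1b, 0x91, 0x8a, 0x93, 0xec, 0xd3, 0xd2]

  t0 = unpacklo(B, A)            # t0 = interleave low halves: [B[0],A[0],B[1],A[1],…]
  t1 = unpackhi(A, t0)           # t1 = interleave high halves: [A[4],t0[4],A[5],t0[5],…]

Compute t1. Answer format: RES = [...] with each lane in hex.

t0 = [0x0b, 0xb8, 0x1b, 0x95, 0x91, 0x4f, 0x8a, 0xab]
t1 = [0x4b, 0x91, 0x96, 0x4f, 0xa1, 0x8a, 0x8c, 0xab]

RES = [ 0x4b  0x91  0x96  0x4f  0xa1  0x8a  0x8c  0xab ]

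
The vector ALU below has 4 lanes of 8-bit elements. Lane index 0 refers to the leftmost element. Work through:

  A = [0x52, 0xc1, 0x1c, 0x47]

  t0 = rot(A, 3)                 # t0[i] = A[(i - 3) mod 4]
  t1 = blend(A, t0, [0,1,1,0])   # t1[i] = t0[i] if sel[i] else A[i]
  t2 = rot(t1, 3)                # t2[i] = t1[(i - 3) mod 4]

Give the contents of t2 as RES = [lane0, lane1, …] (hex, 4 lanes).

RES = [ 0x1c  0x47  0x47  0x52 ]

  t0: c1 1c 47 52
  t1: 52 1c 47 47
  t2: 1c 47 47 52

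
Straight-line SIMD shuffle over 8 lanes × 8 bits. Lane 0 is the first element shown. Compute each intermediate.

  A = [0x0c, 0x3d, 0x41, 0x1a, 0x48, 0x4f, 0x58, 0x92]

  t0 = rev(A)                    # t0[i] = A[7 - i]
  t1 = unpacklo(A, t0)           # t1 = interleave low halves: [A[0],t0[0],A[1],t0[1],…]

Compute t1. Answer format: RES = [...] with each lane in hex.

  t0: 92 58 4f 48 1a 41 3d 0c
  t1: 0c 92 3d 58 41 4f 1a 48

RES = [0x0c, 0x92, 0x3d, 0x58, 0x41, 0x4f, 0x1a, 0x48]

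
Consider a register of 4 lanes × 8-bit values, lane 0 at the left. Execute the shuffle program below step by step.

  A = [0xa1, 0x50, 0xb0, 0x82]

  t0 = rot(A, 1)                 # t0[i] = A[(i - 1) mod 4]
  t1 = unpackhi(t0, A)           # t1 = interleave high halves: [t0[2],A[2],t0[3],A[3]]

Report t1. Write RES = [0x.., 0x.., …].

RES = [ 0x50  0xb0  0xb0  0x82 ]

  t0: 82 a1 50 b0
  t1: 50 b0 b0 82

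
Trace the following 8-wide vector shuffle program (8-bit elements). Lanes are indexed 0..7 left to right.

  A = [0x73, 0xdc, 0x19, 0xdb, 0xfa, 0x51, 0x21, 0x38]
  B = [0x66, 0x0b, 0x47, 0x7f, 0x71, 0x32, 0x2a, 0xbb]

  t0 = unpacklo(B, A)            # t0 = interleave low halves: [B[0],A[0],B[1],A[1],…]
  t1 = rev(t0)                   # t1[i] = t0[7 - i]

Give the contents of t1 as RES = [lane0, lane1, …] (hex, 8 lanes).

RES = [0xdb, 0x7f, 0x19, 0x47, 0xdc, 0x0b, 0x73, 0x66]

t0 = [0x66, 0x73, 0x0b, 0xdc, 0x47, 0x19, 0x7f, 0xdb]
t1 = [0xdb, 0x7f, 0x19, 0x47, 0xdc, 0x0b, 0x73, 0x66]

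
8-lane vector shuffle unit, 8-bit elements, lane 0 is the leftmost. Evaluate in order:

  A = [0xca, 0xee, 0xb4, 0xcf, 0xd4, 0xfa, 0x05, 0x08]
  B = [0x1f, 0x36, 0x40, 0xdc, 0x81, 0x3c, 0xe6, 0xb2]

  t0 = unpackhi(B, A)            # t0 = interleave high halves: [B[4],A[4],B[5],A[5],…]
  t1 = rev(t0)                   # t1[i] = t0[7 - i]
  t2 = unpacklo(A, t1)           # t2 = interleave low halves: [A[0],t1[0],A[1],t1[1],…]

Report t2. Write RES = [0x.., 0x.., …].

RES = [ 0xca  0x08  0xee  0xb2  0xb4  0x05  0xcf  0xe6 ]

→ t0 |81|d4|3c|fa|e6|05|b2|08|
→ t1 |08|b2|05|e6|fa|3c|d4|81|
→ t2 |ca|08|ee|b2|b4|05|cf|e6|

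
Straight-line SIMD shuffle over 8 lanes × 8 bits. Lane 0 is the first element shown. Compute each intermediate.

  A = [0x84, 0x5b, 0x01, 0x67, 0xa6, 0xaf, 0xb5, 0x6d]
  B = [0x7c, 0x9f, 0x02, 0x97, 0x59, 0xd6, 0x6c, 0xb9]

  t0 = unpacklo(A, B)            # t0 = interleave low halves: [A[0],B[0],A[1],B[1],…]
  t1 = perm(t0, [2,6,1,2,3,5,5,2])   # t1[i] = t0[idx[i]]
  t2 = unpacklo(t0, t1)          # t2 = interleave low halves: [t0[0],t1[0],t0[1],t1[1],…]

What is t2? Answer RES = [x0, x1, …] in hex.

t0 = [0x84, 0x7c, 0x5b, 0x9f, 0x01, 0x02, 0x67, 0x97]
t1 = [0x5b, 0x67, 0x7c, 0x5b, 0x9f, 0x02, 0x02, 0x5b]
t2 = [0x84, 0x5b, 0x7c, 0x67, 0x5b, 0x7c, 0x9f, 0x5b]

RES = [ 0x84  0x5b  0x7c  0x67  0x5b  0x7c  0x9f  0x5b ]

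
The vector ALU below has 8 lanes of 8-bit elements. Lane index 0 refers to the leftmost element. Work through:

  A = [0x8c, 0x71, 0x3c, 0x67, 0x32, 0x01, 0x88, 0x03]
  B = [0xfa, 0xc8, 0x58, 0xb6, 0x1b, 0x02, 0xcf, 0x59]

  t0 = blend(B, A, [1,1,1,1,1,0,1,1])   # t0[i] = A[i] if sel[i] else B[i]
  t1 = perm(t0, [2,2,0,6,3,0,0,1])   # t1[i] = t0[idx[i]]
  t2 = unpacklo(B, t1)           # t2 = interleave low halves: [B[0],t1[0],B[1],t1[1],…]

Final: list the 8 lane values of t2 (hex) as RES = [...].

RES = [0xfa, 0x3c, 0xc8, 0x3c, 0x58, 0x8c, 0xb6, 0x88]

  t0: 8c 71 3c 67 32 02 88 03
  t1: 3c 3c 8c 88 67 8c 8c 71
  t2: fa 3c c8 3c 58 8c b6 88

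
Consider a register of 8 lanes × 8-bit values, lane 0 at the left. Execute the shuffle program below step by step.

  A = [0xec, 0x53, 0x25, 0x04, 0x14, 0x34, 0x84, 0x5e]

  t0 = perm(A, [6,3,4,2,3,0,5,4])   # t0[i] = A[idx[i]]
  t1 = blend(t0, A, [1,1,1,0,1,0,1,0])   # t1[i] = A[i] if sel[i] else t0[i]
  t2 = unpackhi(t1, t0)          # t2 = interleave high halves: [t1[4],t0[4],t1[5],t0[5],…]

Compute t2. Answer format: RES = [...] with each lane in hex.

t0 = [0x84, 0x04, 0x14, 0x25, 0x04, 0xec, 0x34, 0x14]
t1 = [0xec, 0x53, 0x25, 0x25, 0x14, 0xec, 0x84, 0x14]
t2 = [0x14, 0x04, 0xec, 0xec, 0x84, 0x34, 0x14, 0x14]

RES = [ 0x14  0x04  0xec  0xec  0x84  0x34  0x14  0x14 ]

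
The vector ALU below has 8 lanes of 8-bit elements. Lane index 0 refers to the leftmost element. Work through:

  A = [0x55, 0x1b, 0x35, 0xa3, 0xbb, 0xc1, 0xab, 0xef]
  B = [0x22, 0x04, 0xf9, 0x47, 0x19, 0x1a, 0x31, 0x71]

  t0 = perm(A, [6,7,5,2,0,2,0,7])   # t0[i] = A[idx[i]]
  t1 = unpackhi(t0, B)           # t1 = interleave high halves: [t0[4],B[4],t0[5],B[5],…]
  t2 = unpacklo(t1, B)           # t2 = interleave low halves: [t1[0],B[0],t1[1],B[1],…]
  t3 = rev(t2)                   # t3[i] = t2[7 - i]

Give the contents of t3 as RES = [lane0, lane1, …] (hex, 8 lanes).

RES = [ 0x47  0x1a  0xf9  0x35  0x04  0x19  0x22  0x55 ]

→ t0 |ab|ef|c1|35|55|35|55|ef|
→ t1 |55|19|35|1a|55|31|ef|71|
→ t2 |55|22|19|04|35|f9|1a|47|
→ t3 |47|1a|f9|35|04|19|22|55|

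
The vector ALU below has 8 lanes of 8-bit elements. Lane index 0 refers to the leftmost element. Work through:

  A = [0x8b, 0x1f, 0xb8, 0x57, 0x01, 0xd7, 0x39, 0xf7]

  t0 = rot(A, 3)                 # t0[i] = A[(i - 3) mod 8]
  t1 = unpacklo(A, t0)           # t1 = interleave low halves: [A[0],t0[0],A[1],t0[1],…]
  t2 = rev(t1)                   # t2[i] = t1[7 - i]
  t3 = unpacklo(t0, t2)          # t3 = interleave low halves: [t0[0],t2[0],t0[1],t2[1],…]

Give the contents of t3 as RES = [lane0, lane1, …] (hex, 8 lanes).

t0 = [0xd7, 0x39, 0xf7, 0x8b, 0x1f, 0xb8, 0x57, 0x01]
t1 = [0x8b, 0xd7, 0x1f, 0x39, 0xb8, 0xf7, 0x57, 0x8b]
t2 = [0x8b, 0x57, 0xf7, 0xb8, 0x39, 0x1f, 0xd7, 0x8b]
t3 = [0xd7, 0x8b, 0x39, 0x57, 0xf7, 0xf7, 0x8b, 0xb8]

RES = [ 0xd7  0x8b  0x39  0x57  0xf7  0xf7  0x8b  0xb8 ]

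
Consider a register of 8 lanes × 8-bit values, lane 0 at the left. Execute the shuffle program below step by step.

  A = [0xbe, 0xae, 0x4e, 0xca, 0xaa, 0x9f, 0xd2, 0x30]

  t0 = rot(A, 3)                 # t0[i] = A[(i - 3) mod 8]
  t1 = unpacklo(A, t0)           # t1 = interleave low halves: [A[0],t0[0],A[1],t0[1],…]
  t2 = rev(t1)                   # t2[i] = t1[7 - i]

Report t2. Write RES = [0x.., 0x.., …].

RES = [ 0xbe  0xca  0x30  0x4e  0xd2  0xae  0x9f  0xbe ]

  t0: 9f d2 30 be ae 4e ca aa
  t1: be 9f ae d2 4e 30 ca be
  t2: be ca 30 4e d2 ae 9f be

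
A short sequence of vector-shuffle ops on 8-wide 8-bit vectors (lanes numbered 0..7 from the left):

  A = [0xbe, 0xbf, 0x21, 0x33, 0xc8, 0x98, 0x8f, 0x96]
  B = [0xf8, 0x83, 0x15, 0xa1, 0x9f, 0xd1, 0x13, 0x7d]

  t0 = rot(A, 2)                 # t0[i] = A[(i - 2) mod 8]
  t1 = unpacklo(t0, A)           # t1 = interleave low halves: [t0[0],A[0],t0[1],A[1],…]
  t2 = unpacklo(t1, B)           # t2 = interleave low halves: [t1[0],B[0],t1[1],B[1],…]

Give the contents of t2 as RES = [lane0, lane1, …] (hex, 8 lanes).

t0 = [0x8f, 0x96, 0xbe, 0xbf, 0x21, 0x33, 0xc8, 0x98]
t1 = [0x8f, 0xbe, 0x96, 0xbf, 0xbe, 0x21, 0xbf, 0x33]
t2 = [0x8f, 0xf8, 0xbe, 0x83, 0x96, 0x15, 0xbf, 0xa1]

RES = [0x8f, 0xf8, 0xbe, 0x83, 0x96, 0x15, 0xbf, 0xa1]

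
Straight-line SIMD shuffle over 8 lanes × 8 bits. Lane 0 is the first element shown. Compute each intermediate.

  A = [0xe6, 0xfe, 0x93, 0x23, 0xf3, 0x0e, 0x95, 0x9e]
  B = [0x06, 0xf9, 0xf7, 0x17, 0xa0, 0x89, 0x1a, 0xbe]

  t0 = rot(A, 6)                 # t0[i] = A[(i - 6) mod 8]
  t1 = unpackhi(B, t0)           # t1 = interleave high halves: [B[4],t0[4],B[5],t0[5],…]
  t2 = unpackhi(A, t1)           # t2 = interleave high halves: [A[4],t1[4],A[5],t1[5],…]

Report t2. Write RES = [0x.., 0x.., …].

RES = [ 0xf3  0x1a  0x0e  0xe6  0x95  0xbe  0x9e  0xfe ]

→ t0 |93|23|f3|0e|95|9e|e6|fe|
→ t1 |a0|95|89|9e|1a|e6|be|fe|
→ t2 |f3|1a|0e|e6|95|be|9e|fe|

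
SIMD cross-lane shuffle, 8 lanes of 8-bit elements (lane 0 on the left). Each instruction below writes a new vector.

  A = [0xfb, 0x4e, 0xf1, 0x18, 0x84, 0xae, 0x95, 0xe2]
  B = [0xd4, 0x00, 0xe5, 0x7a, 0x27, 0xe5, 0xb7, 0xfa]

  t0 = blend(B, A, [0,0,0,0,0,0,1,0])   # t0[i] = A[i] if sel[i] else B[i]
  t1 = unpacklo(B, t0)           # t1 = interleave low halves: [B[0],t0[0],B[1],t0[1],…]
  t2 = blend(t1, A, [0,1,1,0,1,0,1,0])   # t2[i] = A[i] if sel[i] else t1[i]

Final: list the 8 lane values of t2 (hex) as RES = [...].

RES = [0xd4, 0x4e, 0xf1, 0x00, 0x84, 0xe5, 0x95, 0x7a]

→ t0 |d4|00|e5|7a|27|e5|95|fa|
→ t1 |d4|d4|00|00|e5|e5|7a|7a|
→ t2 |d4|4e|f1|00|84|e5|95|7a|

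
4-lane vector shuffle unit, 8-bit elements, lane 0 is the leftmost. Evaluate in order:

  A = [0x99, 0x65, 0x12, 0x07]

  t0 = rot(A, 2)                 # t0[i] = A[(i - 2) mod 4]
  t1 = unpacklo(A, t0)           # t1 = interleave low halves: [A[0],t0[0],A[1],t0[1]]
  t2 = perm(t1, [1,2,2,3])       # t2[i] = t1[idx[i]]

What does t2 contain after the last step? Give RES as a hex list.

→ t0 |12|07|99|65|
→ t1 |99|12|65|07|
→ t2 |12|65|65|07|

RES = [ 0x12  0x65  0x65  0x07 ]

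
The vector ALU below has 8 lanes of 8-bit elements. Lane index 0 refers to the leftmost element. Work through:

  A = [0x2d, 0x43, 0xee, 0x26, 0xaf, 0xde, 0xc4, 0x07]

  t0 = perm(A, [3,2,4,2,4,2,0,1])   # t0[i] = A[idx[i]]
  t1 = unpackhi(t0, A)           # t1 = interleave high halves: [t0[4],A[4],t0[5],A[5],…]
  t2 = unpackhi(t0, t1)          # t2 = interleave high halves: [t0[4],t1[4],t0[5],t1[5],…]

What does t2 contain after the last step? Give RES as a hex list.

RES = [ 0xaf  0x2d  0xee  0xc4  0x2d  0x43  0x43  0x07 ]

→ t0 |26|ee|af|ee|af|ee|2d|43|
→ t1 |af|af|ee|de|2d|c4|43|07|
→ t2 |af|2d|ee|c4|2d|43|43|07|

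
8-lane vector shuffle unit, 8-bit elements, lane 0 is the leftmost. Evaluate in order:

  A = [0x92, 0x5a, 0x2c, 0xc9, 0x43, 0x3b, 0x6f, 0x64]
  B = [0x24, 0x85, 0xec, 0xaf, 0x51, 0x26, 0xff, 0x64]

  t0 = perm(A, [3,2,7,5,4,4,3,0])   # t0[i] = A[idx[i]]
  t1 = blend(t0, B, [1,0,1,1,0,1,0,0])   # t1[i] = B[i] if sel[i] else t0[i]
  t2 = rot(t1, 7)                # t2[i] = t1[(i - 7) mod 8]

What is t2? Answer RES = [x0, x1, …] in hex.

→ t0 |c9|2c|64|3b|43|43|c9|92|
→ t1 |24|2c|ec|af|43|26|c9|92|
→ t2 |2c|ec|af|43|26|c9|92|24|

RES = [ 0x2c  0xec  0xaf  0x43  0x26  0xc9  0x92  0x24 ]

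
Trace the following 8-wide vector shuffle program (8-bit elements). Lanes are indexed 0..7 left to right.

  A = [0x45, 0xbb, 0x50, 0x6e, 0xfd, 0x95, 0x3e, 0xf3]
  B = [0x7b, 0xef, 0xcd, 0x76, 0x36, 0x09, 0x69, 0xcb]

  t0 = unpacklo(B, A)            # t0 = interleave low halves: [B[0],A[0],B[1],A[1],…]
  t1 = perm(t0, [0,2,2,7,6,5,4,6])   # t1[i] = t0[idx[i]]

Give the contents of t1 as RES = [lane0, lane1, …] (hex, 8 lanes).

RES = [ 0x7b  0xef  0xef  0x6e  0x76  0x50  0xcd  0x76 ]

t0 = [0x7b, 0x45, 0xef, 0xbb, 0xcd, 0x50, 0x76, 0x6e]
t1 = [0x7b, 0xef, 0xef, 0x6e, 0x76, 0x50, 0xcd, 0x76]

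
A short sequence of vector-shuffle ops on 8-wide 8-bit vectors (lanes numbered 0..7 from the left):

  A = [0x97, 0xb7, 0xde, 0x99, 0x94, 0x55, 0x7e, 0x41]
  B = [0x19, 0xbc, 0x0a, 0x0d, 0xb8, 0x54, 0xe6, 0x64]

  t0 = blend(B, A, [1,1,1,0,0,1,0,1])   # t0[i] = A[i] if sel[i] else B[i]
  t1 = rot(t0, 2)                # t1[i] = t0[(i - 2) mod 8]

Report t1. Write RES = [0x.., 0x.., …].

RES = [0xe6, 0x41, 0x97, 0xb7, 0xde, 0x0d, 0xb8, 0x55]

→ t0 |97|b7|de|0d|b8|55|e6|41|
→ t1 |e6|41|97|b7|de|0d|b8|55|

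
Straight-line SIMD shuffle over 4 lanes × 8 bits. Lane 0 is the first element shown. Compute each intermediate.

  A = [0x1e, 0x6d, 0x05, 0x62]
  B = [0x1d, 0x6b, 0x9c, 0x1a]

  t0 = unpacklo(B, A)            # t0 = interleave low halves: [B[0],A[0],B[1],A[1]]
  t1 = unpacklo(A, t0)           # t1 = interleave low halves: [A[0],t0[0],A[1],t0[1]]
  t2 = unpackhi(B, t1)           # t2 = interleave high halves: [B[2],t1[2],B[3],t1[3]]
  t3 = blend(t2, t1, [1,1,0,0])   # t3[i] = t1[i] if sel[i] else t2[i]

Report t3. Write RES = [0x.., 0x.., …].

RES = [0x1e, 0x1d, 0x1a, 0x1e]

  t0: 1d 1e 6b 6d
  t1: 1e 1d 6d 1e
  t2: 9c 6d 1a 1e
  t3: 1e 1d 1a 1e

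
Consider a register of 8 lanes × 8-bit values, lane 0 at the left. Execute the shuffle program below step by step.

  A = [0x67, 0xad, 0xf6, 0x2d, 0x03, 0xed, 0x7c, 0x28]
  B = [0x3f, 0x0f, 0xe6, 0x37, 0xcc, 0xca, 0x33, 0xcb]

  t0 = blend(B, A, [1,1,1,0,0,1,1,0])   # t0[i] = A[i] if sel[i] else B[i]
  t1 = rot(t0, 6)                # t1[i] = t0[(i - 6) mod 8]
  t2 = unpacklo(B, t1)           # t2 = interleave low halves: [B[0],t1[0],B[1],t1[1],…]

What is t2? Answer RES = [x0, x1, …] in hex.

RES = [0x3f, 0xf6, 0x0f, 0x37, 0xe6, 0xcc, 0x37, 0xed]

→ t0 |67|ad|f6|37|cc|ed|7c|cb|
→ t1 |f6|37|cc|ed|7c|cb|67|ad|
→ t2 |3f|f6|0f|37|e6|cc|37|ed|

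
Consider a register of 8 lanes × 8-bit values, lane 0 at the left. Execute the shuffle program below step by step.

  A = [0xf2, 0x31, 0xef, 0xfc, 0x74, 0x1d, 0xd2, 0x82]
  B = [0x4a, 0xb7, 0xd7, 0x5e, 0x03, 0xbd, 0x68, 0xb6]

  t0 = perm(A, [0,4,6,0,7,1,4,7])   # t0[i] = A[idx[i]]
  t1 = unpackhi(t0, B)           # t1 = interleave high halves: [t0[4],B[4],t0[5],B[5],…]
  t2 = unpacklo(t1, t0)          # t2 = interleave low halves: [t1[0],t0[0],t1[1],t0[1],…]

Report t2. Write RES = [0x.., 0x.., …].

RES = [0x82, 0xf2, 0x03, 0x74, 0x31, 0xd2, 0xbd, 0xf2]

  t0: f2 74 d2 f2 82 31 74 82
  t1: 82 03 31 bd 74 68 82 b6
  t2: 82 f2 03 74 31 d2 bd f2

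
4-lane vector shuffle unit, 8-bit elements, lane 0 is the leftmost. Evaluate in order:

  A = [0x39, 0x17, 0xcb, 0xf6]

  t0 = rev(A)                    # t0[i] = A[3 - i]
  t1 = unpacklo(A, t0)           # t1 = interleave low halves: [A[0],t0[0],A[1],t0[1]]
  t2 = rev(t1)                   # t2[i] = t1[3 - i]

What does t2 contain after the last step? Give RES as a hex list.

RES = [ 0xcb  0x17  0xf6  0x39 ]

→ t0 |f6|cb|17|39|
→ t1 |39|f6|17|cb|
→ t2 |cb|17|f6|39|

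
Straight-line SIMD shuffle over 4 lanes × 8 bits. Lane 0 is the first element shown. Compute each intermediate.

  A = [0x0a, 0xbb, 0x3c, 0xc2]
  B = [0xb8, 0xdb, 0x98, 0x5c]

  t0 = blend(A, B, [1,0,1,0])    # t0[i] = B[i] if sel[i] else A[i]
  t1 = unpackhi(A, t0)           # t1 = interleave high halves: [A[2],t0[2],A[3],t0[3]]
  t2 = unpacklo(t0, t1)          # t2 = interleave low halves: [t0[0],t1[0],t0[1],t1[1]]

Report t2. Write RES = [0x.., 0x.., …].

t0 = [0xb8, 0xbb, 0x98, 0xc2]
t1 = [0x3c, 0x98, 0xc2, 0xc2]
t2 = [0xb8, 0x3c, 0xbb, 0x98]

RES = [ 0xb8  0x3c  0xbb  0x98 ]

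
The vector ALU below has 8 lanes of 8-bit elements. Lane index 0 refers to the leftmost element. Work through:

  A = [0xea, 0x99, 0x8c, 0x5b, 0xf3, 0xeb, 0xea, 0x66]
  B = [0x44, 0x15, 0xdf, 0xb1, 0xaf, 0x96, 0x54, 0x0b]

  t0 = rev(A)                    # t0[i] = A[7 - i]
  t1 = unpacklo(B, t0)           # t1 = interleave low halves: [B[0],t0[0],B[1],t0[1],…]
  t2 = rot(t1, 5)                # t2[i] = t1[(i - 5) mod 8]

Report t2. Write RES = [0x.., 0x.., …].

RES = [ 0xea  0xdf  0xeb  0xb1  0xf3  0x44  0x66  0x15 ]

→ t0 |66|ea|eb|f3|5b|8c|99|ea|
→ t1 |44|66|15|ea|df|eb|b1|f3|
→ t2 |ea|df|eb|b1|f3|44|66|15|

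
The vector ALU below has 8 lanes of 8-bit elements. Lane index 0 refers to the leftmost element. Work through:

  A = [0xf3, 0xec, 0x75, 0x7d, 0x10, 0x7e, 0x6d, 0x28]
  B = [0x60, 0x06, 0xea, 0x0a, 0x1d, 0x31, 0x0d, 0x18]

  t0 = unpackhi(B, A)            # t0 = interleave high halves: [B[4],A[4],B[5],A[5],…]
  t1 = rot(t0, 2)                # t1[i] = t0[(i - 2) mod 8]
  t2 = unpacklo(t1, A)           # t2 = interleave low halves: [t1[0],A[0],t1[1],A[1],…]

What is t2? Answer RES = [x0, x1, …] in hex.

RES = [ 0x18  0xf3  0x28  0xec  0x1d  0x75  0x10  0x7d ]

→ t0 |1d|10|31|7e|0d|6d|18|28|
→ t1 |18|28|1d|10|31|7e|0d|6d|
→ t2 |18|f3|28|ec|1d|75|10|7d|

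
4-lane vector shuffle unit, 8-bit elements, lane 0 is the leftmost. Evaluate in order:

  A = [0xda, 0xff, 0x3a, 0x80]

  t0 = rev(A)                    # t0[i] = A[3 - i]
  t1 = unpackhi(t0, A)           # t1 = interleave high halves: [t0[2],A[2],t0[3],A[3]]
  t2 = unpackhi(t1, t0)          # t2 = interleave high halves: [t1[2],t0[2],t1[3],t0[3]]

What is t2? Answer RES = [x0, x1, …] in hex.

RES = [ 0xda  0xff  0x80  0xda ]

t0 = [0x80, 0x3a, 0xff, 0xda]
t1 = [0xff, 0x3a, 0xda, 0x80]
t2 = [0xda, 0xff, 0x80, 0xda]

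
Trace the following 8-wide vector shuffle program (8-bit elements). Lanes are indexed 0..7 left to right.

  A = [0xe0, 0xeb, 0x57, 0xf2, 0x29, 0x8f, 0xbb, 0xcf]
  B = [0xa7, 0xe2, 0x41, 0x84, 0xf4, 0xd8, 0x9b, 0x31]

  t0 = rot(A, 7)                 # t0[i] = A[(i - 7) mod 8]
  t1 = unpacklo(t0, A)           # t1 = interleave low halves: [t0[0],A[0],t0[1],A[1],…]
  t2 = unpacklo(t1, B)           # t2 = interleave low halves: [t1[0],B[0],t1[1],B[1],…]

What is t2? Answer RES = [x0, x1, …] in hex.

RES = [ 0xeb  0xa7  0xe0  0xe2  0x57  0x41  0xeb  0x84 ]

t0 = [0xeb, 0x57, 0xf2, 0x29, 0x8f, 0xbb, 0xcf, 0xe0]
t1 = [0xeb, 0xe0, 0x57, 0xeb, 0xf2, 0x57, 0x29, 0xf2]
t2 = [0xeb, 0xa7, 0xe0, 0xe2, 0x57, 0x41, 0xeb, 0x84]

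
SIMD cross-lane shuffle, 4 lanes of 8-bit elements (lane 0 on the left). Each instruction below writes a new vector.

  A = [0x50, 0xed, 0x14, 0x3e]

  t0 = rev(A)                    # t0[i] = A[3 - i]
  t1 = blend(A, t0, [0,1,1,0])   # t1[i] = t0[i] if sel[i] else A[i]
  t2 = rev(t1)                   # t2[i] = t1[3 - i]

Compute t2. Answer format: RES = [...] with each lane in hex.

  t0: 3e 14 ed 50
  t1: 50 14 ed 3e
  t2: 3e ed 14 50

RES = [0x3e, 0xed, 0x14, 0x50]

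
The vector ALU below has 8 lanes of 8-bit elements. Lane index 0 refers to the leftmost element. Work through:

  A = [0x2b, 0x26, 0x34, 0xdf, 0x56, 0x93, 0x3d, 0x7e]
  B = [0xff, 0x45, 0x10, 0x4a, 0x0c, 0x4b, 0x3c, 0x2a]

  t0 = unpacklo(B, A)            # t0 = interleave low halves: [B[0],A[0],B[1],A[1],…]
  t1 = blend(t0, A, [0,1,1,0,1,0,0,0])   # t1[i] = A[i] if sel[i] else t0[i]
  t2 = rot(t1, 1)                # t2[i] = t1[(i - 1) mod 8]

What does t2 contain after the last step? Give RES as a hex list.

RES = [0xdf, 0xff, 0x26, 0x34, 0x26, 0x56, 0x34, 0x4a]

t0 = [0xff, 0x2b, 0x45, 0x26, 0x10, 0x34, 0x4a, 0xdf]
t1 = [0xff, 0x26, 0x34, 0x26, 0x56, 0x34, 0x4a, 0xdf]
t2 = [0xdf, 0xff, 0x26, 0x34, 0x26, 0x56, 0x34, 0x4a]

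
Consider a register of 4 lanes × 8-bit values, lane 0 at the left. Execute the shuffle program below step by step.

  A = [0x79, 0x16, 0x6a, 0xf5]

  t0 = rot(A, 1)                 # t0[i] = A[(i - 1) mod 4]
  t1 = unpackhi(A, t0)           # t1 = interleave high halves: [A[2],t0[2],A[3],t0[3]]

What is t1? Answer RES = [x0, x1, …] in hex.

RES = [ 0x6a  0x16  0xf5  0x6a ]

→ t0 |f5|79|16|6a|
→ t1 |6a|16|f5|6a|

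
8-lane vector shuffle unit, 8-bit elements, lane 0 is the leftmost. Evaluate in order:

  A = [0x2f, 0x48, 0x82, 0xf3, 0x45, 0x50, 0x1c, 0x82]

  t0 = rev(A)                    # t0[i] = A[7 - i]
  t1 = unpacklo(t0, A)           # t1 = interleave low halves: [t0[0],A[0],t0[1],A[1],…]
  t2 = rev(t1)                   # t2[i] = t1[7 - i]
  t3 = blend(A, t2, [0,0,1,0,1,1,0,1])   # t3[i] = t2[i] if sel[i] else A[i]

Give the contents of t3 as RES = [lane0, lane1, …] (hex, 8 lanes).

RES = [ 0x2f  0x48  0x82  0xf3  0x48  0x1c  0x1c  0x82 ]

→ t0 |82|1c|50|45|f3|82|48|2f|
→ t1 |82|2f|1c|48|50|82|45|f3|
→ t2 |f3|45|82|50|48|1c|2f|82|
→ t3 |2f|48|82|f3|48|1c|1c|82|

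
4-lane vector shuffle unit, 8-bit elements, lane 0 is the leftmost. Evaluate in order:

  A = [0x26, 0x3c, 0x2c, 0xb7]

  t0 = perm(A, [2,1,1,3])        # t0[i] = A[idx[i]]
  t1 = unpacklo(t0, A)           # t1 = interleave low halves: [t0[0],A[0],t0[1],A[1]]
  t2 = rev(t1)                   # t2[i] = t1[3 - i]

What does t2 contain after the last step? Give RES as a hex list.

RES = [0x3c, 0x3c, 0x26, 0x2c]

t0 = [0x2c, 0x3c, 0x3c, 0xb7]
t1 = [0x2c, 0x26, 0x3c, 0x3c]
t2 = [0x3c, 0x3c, 0x26, 0x2c]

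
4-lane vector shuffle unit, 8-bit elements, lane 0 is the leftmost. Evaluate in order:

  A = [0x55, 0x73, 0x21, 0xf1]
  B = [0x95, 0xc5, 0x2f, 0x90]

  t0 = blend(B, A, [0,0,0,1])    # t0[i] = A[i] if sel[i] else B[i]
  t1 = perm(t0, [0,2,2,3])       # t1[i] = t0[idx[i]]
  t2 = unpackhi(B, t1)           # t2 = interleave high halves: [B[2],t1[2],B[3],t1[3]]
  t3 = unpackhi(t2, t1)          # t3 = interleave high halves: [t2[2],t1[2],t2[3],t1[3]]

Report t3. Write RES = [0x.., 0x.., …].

RES = [0x90, 0x2f, 0xf1, 0xf1]

→ t0 |95|c5|2f|f1|
→ t1 |95|2f|2f|f1|
→ t2 |2f|2f|90|f1|
→ t3 |90|2f|f1|f1|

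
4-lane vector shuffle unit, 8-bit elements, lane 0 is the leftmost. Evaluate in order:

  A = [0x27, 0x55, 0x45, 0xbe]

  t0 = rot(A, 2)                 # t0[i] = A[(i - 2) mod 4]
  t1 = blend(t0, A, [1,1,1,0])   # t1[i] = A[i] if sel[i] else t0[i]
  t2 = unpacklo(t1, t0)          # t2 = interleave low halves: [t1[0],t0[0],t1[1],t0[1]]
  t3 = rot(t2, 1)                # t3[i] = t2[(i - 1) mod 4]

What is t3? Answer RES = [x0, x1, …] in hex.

→ t0 |45|be|27|55|
→ t1 |27|55|45|55|
→ t2 |27|45|55|be|
→ t3 |be|27|45|55|

RES = [ 0xbe  0x27  0x45  0x55 ]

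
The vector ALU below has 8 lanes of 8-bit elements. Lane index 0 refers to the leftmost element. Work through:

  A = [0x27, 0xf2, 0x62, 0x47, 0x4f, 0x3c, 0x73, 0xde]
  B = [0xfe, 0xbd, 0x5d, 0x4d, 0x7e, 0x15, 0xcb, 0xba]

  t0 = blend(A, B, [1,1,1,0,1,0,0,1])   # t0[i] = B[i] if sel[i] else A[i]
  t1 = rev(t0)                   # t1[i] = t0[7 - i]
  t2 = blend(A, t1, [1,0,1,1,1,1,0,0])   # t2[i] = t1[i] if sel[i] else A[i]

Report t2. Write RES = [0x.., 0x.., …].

RES = [0xba, 0xf2, 0x3c, 0x7e, 0x47, 0x5d, 0x73, 0xde]

t0 = [0xfe, 0xbd, 0x5d, 0x47, 0x7e, 0x3c, 0x73, 0xba]
t1 = [0xba, 0x73, 0x3c, 0x7e, 0x47, 0x5d, 0xbd, 0xfe]
t2 = [0xba, 0xf2, 0x3c, 0x7e, 0x47, 0x5d, 0x73, 0xde]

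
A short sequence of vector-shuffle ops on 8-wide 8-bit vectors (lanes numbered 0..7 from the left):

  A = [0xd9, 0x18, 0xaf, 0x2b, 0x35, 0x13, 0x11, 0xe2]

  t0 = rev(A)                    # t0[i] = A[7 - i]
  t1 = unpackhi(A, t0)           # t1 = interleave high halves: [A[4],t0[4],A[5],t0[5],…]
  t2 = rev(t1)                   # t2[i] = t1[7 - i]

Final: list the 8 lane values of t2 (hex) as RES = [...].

RES = [0xd9, 0xe2, 0x18, 0x11, 0xaf, 0x13, 0x2b, 0x35]

  t0: e2 11 13 35 2b af 18 d9
  t1: 35 2b 13 af 11 18 e2 d9
  t2: d9 e2 18 11 af 13 2b 35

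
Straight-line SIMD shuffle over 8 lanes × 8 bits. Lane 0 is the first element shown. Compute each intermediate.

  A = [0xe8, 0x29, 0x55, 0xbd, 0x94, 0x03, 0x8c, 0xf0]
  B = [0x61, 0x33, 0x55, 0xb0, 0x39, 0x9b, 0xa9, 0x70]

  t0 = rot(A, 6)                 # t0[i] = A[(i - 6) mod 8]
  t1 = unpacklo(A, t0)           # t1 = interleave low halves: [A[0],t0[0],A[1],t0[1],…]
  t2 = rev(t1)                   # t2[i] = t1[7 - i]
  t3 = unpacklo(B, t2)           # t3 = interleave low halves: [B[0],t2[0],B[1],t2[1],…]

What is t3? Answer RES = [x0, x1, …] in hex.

RES = [0x61, 0x03, 0x33, 0xbd, 0x55, 0x94, 0xb0, 0x55]

→ t0 |55|bd|94|03|8c|f0|e8|29|
→ t1 |e8|55|29|bd|55|94|bd|03|
→ t2 |03|bd|94|55|bd|29|55|e8|
→ t3 |61|03|33|bd|55|94|b0|55|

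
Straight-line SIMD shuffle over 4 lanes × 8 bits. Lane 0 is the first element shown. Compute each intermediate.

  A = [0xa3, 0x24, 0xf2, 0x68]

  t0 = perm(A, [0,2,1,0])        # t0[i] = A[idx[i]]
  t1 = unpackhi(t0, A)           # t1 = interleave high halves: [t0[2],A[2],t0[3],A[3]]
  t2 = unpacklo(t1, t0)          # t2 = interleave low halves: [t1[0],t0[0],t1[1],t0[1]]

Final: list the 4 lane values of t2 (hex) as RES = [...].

  t0: a3 f2 24 a3
  t1: 24 f2 a3 68
  t2: 24 a3 f2 f2

RES = [ 0x24  0xa3  0xf2  0xf2 ]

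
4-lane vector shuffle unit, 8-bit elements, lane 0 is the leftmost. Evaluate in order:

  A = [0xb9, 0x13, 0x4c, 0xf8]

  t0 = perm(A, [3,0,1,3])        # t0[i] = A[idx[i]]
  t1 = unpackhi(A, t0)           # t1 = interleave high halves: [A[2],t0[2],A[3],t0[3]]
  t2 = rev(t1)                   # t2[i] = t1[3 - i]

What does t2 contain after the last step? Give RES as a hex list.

→ t0 |f8|b9|13|f8|
→ t1 |4c|13|f8|f8|
→ t2 |f8|f8|13|4c|

RES = [ 0xf8  0xf8  0x13  0x4c ]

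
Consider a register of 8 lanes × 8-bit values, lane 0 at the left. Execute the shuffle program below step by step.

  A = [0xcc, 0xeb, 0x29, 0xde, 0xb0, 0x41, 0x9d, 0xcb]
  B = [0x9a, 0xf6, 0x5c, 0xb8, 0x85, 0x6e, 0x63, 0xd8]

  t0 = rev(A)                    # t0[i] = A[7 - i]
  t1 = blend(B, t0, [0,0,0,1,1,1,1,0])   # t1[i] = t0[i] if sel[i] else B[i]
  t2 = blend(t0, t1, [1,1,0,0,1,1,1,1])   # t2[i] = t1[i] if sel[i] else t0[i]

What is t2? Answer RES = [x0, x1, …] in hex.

RES = [ 0x9a  0xf6  0x41  0xb0  0xde  0x29  0xeb  0xd8 ]

→ t0 |cb|9d|41|b0|de|29|eb|cc|
→ t1 |9a|f6|5c|b0|de|29|eb|d8|
→ t2 |9a|f6|41|b0|de|29|eb|d8|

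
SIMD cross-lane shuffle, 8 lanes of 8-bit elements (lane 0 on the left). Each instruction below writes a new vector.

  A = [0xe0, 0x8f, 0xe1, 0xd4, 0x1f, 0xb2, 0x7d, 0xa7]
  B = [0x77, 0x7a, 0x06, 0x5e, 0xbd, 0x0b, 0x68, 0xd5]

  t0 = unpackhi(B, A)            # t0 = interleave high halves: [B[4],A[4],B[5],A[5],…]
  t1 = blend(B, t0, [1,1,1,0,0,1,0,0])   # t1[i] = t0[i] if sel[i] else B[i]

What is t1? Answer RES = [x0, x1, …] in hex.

RES = [ 0xbd  0x1f  0x0b  0x5e  0xbd  0x7d  0x68  0xd5 ]

t0 = [0xbd, 0x1f, 0x0b, 0xb2, 0x68, 0x7d, 0xd5, 0xa7]
t1 = [0xbd, 0x1f, 0x0b, 0x5e, 0xbd, 0x7d, 0x68, 0xd5]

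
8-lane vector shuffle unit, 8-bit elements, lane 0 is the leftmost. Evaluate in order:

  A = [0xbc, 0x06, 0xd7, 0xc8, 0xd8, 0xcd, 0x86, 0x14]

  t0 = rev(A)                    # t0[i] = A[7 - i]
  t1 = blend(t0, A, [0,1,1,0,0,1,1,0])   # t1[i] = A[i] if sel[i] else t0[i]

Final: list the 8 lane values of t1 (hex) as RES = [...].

RES = [0x14, 0x06, 0xd7, 0xd8, 0xc8, 0xcd, 0x86, 0xbc]

→ t0 |14|86|cd|d8|c8|d7|06|bc|
→ t1 |14|06|d7|d8|c8|cd|86|bc|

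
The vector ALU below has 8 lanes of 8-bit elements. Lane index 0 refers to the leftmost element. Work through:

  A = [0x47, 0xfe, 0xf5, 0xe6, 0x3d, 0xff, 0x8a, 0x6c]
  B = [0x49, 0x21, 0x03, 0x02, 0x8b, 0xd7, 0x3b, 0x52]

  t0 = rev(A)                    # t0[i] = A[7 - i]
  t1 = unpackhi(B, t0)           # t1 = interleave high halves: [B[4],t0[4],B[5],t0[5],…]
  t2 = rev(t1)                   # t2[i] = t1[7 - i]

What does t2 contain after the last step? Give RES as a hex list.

→ t0 |6c|8a|ff|3d|e6|f5|fe|47|
→ t1 |8b|e6|d7|f5|3b|fe|52|47|
→ t2 |47|52|fe|3b|f5|d7|e6|8b|

RES = [ 0x47  0x52  0xfe  0x3b  0xf5  0xd7  0xe6  0x8b ]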